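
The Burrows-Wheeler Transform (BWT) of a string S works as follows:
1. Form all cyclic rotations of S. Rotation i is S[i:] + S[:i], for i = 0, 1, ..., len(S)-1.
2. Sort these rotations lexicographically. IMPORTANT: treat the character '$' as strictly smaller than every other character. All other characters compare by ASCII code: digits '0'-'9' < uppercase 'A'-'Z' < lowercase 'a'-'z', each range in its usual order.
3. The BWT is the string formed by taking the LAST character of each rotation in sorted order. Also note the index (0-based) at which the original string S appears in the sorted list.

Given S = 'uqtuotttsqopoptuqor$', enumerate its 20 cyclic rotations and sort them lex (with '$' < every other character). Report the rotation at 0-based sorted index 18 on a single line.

All 20 rotations (rotation i = S[i:]+S[:i]):
  rot[0] = uqtuotttsqopoptuqor$
  rot[1] = qtuotttsqopoptuqor$u
  rot[2] = tuotttsqopoptuqor$uq
  rot[3] = uotttsqopoptuqor$uqt
  rot[4] = otttsqopoptuqor$uqtu
  rot[5] = tttsqopoptuqor$uqtuo
  rot[6] = ttsqopoptuqor$uqtuot
  rot[7] = tsqopoptuqor$uqtuott
  rot[8] = sqopoptuqor$uqtuottt
  rot[9] = qopoptuqor$uqtuottts
  rot[10] = opoptuqor$uqtuotttsq
  rot[11] = poptuqor$uqtuotttsqo
  rot[12] = optuqor$uqtuotttsqop
  rot[13] = ptuqor$uqtuotttsqopo
  rot[14] = tuqor$uqtuotttsqopop
  rot[15] = uqor$uqtuotttsqopopt
  rot[16] = qor$uqtuotttsqopoptu
  rot[17] = or$uqtuotttsqopoptuq
  rot[18] = r$uqtuotttsqopoptuqo
  rot[19] = $uqtuotttsqopoptuqor
Sorted (with $ < everything):
  sorted[0] = $uqtuotttsqopoptuqor
  sorted[1] = opoptuqor$uqtuotttsq
  sorted[2] = optuqor$uqtuotttsqop
  sorted[3] = or$uqtuotttsqopoptuq
  sorted[4] = otttsqopoptuqor$uqtu
  sorted[5] = poptuqor$uqtuotttsqo
  sorted[6] = ptuqor$uqtuotttsqopo
  sorted[7] = qopoptuqor$uqtuottts
  sorted[8] = qor$uqtuotttsqopoptu
  sorted[9] = qtuotttsqopoptuqor$u
  sorted[10] = r$uqtuotttsqopoptuqo
  sorted[11] = sqopoptuqor$uqtuottt
  sorted[12] = tsqopoptuqor$uqtuott
  sorted[13] = ttsqopoptuqor$uqtuot
  sorted[14] = tttsqopoptuqor$uqtuo
  sorted[15] = tuotttsqopoptuqor$uq
  sorted[16] = tuqor$uqtuotttsqopop
  sorted[17] = uotttsqopoptuqor$uqt
  sorted[18] = uqor$uqtuotttsqopopt
  sorted[19] = uqtuotttsqopoptuqor$
sorted[18] = uqor$uqtuotttsqopopt

Answer: uqor$uqtuotttsqopopt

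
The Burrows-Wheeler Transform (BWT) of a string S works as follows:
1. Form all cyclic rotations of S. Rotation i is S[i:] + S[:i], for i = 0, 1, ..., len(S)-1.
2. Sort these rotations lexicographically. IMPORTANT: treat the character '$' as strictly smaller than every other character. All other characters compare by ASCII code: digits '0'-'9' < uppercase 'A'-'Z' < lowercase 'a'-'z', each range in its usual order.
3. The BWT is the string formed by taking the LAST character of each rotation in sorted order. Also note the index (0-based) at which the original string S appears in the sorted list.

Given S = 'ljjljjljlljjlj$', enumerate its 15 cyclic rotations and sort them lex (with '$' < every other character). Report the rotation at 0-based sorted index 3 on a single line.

All 15 rotations (rotation i = S[i:]+S[:i]):
  rot[0] = ljjljjljlljjlj$
  rot[1] = jjljjljlljjlj$l
  rot[2] = jljjljlljjlj$lj
  rot[3] = ljjljlljjlj$ljj
  rot[4] = jjljlljjlj$ljjl
  rot[5] = jljlljjlj$ljjlj
  rot[6] = ljlljjlj$ljjljj
  rot[7] = jlljjlj$ljjljjl
  rot[8] = lljjlj$ljjljjlj
  rot[9] = ljjlj$ljjljjljl
  rot[10] = jjlj$ljjljjljll
  rot[11] = jlj$ljjljjljllj
  rot[12] = lj$ljjljjljlljj
  rot[13] = j$ljjljjljlljjl
  rot[14] = $ljjljjljlljjlj
Sorted (with $ < everything):
  sorted[0] = $ljjljjljlljjlj
  sorted[1] = j$ljjljjljlljjl
  sorted[2] = jjlj$ljjljjljll
  sorted[3] = jjljjljlljjlj$l
  sorted[4] = jjljlljjlj$ljjl
  sorted[5] = jlj$ljjljjljllj
  sorted[6] = jljjljlljjlj$lj
  sorted[7] = jljlljjlj$ljjlj
  sorted[8] = jlljjlj$ljjljjl
  sorted[9] = lj$ljjljjljlljj
  sorted[10] = ljjlj$ljjljjljl
  sorted[11] = ljjljjljlljjlj$
  sorted[12] = ljjljlljjlj$ljj
  sorted[13] = ljlljjlj$ljjljj
  sorted[14] = lljjlj$ljjljjlj
sorted[3] = jjljjljlljjlj$l

Answer: jjljjljlljjlj$l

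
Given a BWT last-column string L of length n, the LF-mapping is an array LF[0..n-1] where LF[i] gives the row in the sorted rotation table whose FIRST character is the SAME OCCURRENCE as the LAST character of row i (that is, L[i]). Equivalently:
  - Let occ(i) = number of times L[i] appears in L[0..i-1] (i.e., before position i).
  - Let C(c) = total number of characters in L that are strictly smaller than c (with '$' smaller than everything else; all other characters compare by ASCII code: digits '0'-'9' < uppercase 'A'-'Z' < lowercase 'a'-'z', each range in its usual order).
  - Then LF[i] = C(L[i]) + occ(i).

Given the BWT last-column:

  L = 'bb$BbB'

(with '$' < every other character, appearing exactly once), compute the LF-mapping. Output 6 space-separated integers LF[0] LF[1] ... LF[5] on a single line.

Answer: 3 4 0 1 5 2

Derivation:
Char counts: '$':1, 'B':2, 'b':3
C (first-col start): C('$')=0, C('B')=1, C('b')=3
L[0]='b': occ=0, LF[0]=C('b')+0=3+0=3
L[1]='b': occ=1, LF[1]=C('b')+1=3+1=4
L[2]='$': occ=0, LF[2]=C('$')+0=0+0=0
L[3]='B': occ=0, LF[3]=C('B')+0=1+0=1
L[4]='b': occ=2, LF[4]=C('b')+2=3+2=5
L[5]='B': occ=1, LF[5]=C('B')+1=1+1=2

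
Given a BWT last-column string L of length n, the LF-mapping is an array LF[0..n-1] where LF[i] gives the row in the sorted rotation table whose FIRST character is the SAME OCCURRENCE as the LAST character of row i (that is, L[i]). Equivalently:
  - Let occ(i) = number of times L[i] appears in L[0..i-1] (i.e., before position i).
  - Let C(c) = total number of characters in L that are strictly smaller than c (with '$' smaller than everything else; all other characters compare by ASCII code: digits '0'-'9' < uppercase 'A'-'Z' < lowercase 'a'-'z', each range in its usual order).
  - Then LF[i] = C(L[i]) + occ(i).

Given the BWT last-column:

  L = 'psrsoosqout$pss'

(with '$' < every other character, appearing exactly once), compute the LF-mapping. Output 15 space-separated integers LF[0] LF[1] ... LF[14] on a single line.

Char counts: '$':1, 'o':3, 'p':2, 'q':1, 'r':1, 's':5, 't':1, 'u':1
C (first-col start): C('$')=0, C('o')=1, C('p')=4, C('q')=6, C('r')=7, C('s')=8, C('t')=13, C('u')=14
L[0]='p': occ=0, LF[0]=C('p')+0=4+0=4
L[1]='s': occ=0, LF[1]=C('s')+0=8+0=8
L[2]='r': occ=0, LF[2]=C('r')+0=7+0=7
L[3]='s': occ=1, LF[3]=C('s')+1=8+1=9
L[4]='o': occ=0, LF[4]=C('o')+0=1+0=1
L[5]='o': occ=1, LF[5]=C('o')+1=1+1=2
L[6]='s': occ=2, LF[6]=C('s')+2=8+2=10
L[7]='q': occ=0, LF[7]=C('q')+0=6+0=6
L[8]='o': occ=2, LF[8]=C('o')+2=1+2=3
L[9]='u': occ=0, LF[9]=C('u')+0=14+0=14
L[10]='t': occ=0, LF[10]=C('t')+0=13+0=13
L[11]='$': occ=0, LF[11]=C('$')+0=0+0=0
L[12]='p': occ=1, LF[12]=C('p')+1=4+1=5
L[13]='s': occ=3, LF[13]=C('s')+3=8+3=11
L[14]='s': occ=4, LF[14]=C('s')+4=8+4=12

Answer: 4 8 7 9 1 2 10 6 3 14 13 0 5 11 12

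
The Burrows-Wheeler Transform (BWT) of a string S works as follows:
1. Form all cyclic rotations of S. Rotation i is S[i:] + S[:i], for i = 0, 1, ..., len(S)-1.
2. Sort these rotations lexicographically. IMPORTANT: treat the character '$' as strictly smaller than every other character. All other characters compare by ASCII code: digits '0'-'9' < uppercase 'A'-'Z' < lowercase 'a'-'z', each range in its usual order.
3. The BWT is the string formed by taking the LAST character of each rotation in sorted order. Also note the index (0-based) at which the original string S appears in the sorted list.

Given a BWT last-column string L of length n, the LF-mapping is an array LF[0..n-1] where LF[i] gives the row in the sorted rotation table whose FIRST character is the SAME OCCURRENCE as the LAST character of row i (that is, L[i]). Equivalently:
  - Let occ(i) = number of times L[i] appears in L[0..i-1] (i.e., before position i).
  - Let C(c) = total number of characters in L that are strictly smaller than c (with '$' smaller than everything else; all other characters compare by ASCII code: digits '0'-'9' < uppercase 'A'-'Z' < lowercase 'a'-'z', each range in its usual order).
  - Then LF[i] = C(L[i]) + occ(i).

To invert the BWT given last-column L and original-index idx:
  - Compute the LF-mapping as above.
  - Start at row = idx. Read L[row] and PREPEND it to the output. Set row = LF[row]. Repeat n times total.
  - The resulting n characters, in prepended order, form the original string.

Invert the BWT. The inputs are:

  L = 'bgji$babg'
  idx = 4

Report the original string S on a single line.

Answer: bibgagjb$

Derivation:
LF mapping: 2 5 8 7 0 3 1 4 6
Walk LF starting at row 4, prepending L[row]:
  step 1: row=4, L[4]='$', prepend. Next row=LF[4]=0
  step 2: row=0, L[0]='b', prepend. Next row=LF[0]=2
  step 3: row=2, L[2]='j', prepend. Next row=LF[2]=8
  step 4: row=8, L[8]='g', prepend. Next row=LF[8]=6
  step 5: row=6, L[6]='a', prepend. Next row=LF[6]=1
  step 6: row=1, L[1]='g', prepend. Next row=LF[1]=5
  step 7: row=5, L[5]='b', prepend. Next row=LF[5]=3
  step 8: row=3, L[3]='i', prepend. Next row=LF[3]=7
  step 9: row=7, L[7]='b', prepend. Next row=LF[7]=4
Reversed output: bibgagjb$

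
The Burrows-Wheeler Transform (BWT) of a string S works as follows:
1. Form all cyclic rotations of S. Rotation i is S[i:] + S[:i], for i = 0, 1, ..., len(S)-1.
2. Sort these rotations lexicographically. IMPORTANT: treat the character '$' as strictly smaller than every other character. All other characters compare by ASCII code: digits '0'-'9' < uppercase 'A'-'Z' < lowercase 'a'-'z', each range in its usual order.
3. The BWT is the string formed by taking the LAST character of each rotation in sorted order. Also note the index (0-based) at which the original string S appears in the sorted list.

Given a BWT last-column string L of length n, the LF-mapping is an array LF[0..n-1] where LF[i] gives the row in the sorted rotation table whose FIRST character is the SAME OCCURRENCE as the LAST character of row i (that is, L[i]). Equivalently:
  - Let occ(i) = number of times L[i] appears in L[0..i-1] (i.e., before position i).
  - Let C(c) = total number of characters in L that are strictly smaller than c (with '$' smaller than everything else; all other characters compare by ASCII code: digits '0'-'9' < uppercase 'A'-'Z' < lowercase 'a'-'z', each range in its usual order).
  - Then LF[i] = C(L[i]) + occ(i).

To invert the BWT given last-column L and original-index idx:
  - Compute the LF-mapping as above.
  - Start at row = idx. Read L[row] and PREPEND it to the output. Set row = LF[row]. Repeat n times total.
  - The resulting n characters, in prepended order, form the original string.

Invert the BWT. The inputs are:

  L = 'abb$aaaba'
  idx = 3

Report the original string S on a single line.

Answer: aabbaaba$

Derivation:
LF mapping: 1 6 7 0 2 3 4 8 5
Walk LF starting at row 3, prepending L[row]:
  step 1: row=3, L[3]='$', prepend. Next row=LF[3]=0
  step 2: row=0, L[0]='a', prepend. Next row=LF[0]=1
  step 3: row=1, L[1]='b', prepend. Next row=LF[1]=6
  step 4: row=6, L[6]='a', prepend. Next row=LF[6]=4
  step 5: row=4, L[4]='a', prepend. Next row=LF[4]=2
  step 6: row=2, L[2]='b', prepend. Next row=LF[2]=7
  step 7: row=7, L[7]='b', prepend. Next row=LF[7]=8
  step 8: row=8, L[8]='a', prepend. Next row=LF[8]=5
  step 9: row=5, L[5]='a', prepend. Next row=LF[5]=3
Reversed output: aabbaaba$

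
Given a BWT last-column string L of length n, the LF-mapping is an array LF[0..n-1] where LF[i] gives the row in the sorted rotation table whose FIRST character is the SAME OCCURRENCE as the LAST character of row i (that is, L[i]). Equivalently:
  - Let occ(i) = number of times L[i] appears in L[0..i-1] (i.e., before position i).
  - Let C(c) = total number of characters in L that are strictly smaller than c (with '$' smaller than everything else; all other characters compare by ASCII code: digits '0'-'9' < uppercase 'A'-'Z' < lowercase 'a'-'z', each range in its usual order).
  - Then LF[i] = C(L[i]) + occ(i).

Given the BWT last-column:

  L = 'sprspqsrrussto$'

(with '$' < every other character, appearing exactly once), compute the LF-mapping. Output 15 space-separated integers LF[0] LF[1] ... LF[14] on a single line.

Answer: 8 2 5 9 3 4 10 6 7 14 11 12 13 1 0

Derivation:
Char counts: '$':1, 'o':1, 'p':2, 'q':1, 'r':3, 's':5, 't':1, 'u':1
C (first-col start): C('$')=0, C('o')=1, C('p')=2, C('q')=4, C('r')=5, C('s')=8, C('t')=13, C('u')=14
L[0]='s': occ=0, LF[0]=C('s')+0=8+0=8
L[1]='p': occ=0, LF[1]=C('p')+0=2+0=2
L[2]='r': occ=0, LF[2]=C('r')+0=5+0=5
L[3]='s': occ=1, LF[3]=C('s')+1=8+1=9
L[4]='p': occ=1, LF[4]=C('p')+1=2+1=3
L[5]='q': occ=0, LF[5]=C('q')+0=4+0=4
L[6]='s': occ=2, LF[6]=C('s')+2=8+2=10
L[7]='r': occ=1, LF[7]=C('r')+1=5+1=6
L[8]='r': occ=2, LF[8]=C('r')+2=5+2=7
L[9]='u': occ=0, LF[9]=C('u')+0=14+0=14
L[10]='s': occ=3, LF[10]=C('s')+3=8+3=11
L[11]='s': occ=4, LF[11]=C('s')+4=8+4=12
L[12]='t': occ=0, LF[12]=C('t')+0=13+0=13
L[13]='o': occ=0, LF[13]=C('o')+0=1+0=1
L[14]='$': occ=0, LF[14]=C('$')+0=0+0=0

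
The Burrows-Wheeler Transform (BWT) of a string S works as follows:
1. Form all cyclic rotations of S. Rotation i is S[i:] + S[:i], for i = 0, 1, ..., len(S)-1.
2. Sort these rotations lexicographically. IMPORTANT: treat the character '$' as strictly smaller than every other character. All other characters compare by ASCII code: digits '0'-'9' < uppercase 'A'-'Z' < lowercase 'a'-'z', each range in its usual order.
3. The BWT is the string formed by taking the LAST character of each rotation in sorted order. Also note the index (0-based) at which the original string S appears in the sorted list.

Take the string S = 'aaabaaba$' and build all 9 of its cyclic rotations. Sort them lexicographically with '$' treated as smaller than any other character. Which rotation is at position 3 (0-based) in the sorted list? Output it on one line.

Answer: aaba$aaab

Derivation:
All 9 rotations (rotation i = S[i:]+S[:i]):
  rot[0] = aaabaaba$
  rot[1] = aabaaba$a
  rot[2] = abaaba$aa
  rot[3] = baaba$aaa
  rot[4] = aaba$aaab
  rot[5] = aba$aaaba
  rot[6] = ba$aaabaa
  rot[7] = a$aaabaab
  rot[8] = $aaabaaba
Sorted (with $ < everything):
  sorted[0] = $aaabaaba
  sorted[1] = a$aaabaab
  sorted[2] = aaabaaba$
  sorted[3] = aaba$aaab
  sorted[4] = aabaaba$a
  sorted[5] = aba$aaaba
  sorted[6] = abaaba$aa
  sorted[7] = ba$aaabaa
  sorted[8] = baaba$aaa
sorted[3] = aaba$aaab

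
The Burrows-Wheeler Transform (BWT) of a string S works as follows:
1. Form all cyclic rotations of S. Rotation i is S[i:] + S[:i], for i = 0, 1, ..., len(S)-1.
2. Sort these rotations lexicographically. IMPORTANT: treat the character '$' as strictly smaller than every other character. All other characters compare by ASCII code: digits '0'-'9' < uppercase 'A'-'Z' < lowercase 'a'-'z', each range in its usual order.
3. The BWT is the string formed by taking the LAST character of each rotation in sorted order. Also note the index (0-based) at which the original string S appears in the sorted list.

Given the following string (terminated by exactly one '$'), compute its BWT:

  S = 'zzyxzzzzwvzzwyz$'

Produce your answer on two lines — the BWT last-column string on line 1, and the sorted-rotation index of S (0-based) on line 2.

Answer: zwzzyzwyzzzzv$zx
13

Derivation:
All 16 rotations (rotation i = S[i:]+S[:i]):
  rot[0] = zzyxzzzzwvzzwyz$
  rot[1] = zyxzzzzwvzzwyz$z
  rot[2] = yxzzzzwvzzwyz$zz
  rot[3] = xzzzzwvzzwyz$zzy
  rot[4] = zzzzwvzzwyz$zzyx
  rot[5] = zzzwvzzwyz$zzyxz
  rot[6] = zzwvzzwyz$zzyxzz
  rot[7] = zwvzzwyz$zzyxzzz
  rot[8] = wvzzwyz$zzyxzzzz
  rot[9] = vzzwyz$zzyxzzzzw
  rot[10] = zzwyz$zzyxzzzzwv
  rot[11] = zwyz$zzyxzzzzwvz
  rot[12] = wyz$zzyxzzzzwvzz
  rot[13] = yz$zzyxzzzzwvzzw
  rot[14] = z$zzyxzzzzwvzzwy
  rot[15] = $zzyxzzzzwvzzwyz
Sorted (with $ < everything):
  sorted[0] = $zzyxzzzzwvzzwyz  (last char: 'z')
  sorted[1] = vzzwyz$zzyxzzzzw  (last char: 'w')
  sorted[2] = wvzzwyz$zzyxzzzz  (last char: 'z')
  sorted[3] = wyz$zzyxzzzzwvzz  (last char: 'z')
  sorted[4] = xzzzzwvzzwyz$zzy  (last char: 'y')
  sorted[5] = yxzzzzwvzzwyz$zz  (last char: 'z')
  sorted[6] = yz$zzyxzzzzwvzzw  (last char: 'w')
  sorted[7] = z$zzyxzzzzwvzzwy  (last char: 'y')
  sorted[8] = zwvzzwyz$zzyxzzz  (last char: 'z')
  sorted[9] = zwyz$zzyxzzzzwvz  (last char: 'z')
  sorted[10] = zyxzzzzwvzzwyz$z  (last char: 'z')
  sorted[11] = zzwvzzwyz$zzyxzz  (last char: 'z')
  sorted[12] = zzwyz$zzyxzzzzwv  (last char: 'v')
  sorted[13] = zzyxzzzzwvzzwyz$  (last char: '$')
  sorted[14] = zzzwvzzwyz$zzyxz  (last char: 'z')
  sorted[15] = zzzzwvzzwyz$zzyx  (last char: 'x')
Last column: zwzzyzwyzzzzv$zx
Original string S is at sorted index 13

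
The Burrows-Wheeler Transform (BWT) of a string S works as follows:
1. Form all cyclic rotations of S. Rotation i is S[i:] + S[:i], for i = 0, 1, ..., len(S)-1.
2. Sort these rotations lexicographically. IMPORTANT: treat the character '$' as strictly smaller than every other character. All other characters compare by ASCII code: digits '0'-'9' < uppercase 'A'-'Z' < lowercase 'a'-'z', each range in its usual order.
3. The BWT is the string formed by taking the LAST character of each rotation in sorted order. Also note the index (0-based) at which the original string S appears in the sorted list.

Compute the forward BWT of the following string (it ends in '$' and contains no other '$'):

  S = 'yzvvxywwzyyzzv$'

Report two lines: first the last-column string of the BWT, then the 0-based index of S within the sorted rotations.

All 15 rotations (rotation i = S[i:]+S[:i]):
  rot[0] = yzvvxywwzyyzzv$
  rot[1] = zvvxywwzyyzzv$y
  rot[2] = vvxywwzyyzzv$yz
  rot[3] = vxywwzyyzzv$yzv
  rot[4] = xywwzyyzzv$yzvv
  rot[5] = ywwzyyzzv$yzvvx
  rot[6] = wwzyyzzv$yzvvxy
  rot[7] = wzyyzzv$yzvvxyw
  rot[8] = zyyzzv$yzvvxyww
  rot[9] = yyzzv$yzvvxywwz
  rot[10] = yzzv$yzvvxywwzy
  rot[11] = zzv$yzvvxywwzyy
  rot[12] = zv$yzvvxywwzyyz
  rot[13] = v$yzvvxywwzyyzz
  rot[14] = $yzvvxywwzyyzzv
Sorted (with $ < everything):
  sorted[0] = $yzvvxywwzyyzzv  (last char: 'v')
  sorted[1] = v$yzvvxywwzyyzz  (last char: 'z')
  sorted[2] = vvxywwzyyzzv$yz  (last char: 'z')
  sorted[3] = vxywwzyyzzv$yzv  (last char: 'v')
  sorted[4] = wwzyyzzv$yzvvxy  (last char: 'y')
  sorted[5] = wzyyzzv$yzvvxyw  (last char: 'w')
  sorted[6] = xywwzyyzzv$yzvv  (last char: 'v')
  sorted[7] = ywwzyyzzv$yzvvx  (last char: 'x')
  sorted[8] = yyzzv$yzvvxywwz  (last char: 'z')
  sorted[9] = yzvvxywwzyyzzv$  (last char: '$')
  sorted[10] = yzzv$yzvvxywwzy  (last char: 'y')
  sorted[11] = zv$yzvvxywwzyyz  (last char: 'z')
  sorted[12] = zvvxywwzyyzzv$y  (last char: 'y')
  sorted[13] = zyyzzv$yzvvxyww  (last char: 'w')
  sorted[14] = zzv$yzvvxywwzyy  (last char: 'y')
Last column: vzzvywvxz$yzywy
Original string S is at sorted index 9

Answer: vzzvywvxz$yzywy
9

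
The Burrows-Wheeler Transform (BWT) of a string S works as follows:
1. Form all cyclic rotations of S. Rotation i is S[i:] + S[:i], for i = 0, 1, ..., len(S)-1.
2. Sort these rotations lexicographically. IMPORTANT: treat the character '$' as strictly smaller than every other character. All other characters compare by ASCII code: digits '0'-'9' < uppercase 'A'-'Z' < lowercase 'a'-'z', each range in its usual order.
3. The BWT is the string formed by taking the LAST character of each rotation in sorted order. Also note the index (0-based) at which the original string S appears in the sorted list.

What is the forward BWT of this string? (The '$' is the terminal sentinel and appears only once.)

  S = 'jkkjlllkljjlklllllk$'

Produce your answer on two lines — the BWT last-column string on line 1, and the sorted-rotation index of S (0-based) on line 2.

All 20 rotations (rotation i = S[i:]+S[:i]):
  rot[0] = jkkjlllkljjlklllllk$
  rot[1] = kkjlllkljjlklllllk$j
  rot[2] = kjlllkljjlklllllk$jk
  rot[3] = jlllkljjlklllllk$jkk
  rot[4] = lllkljjlklllllk$jkkj
  rot[5] = llkljjlklllllk$jkkjl
  rot[6] = lkljjlklllllk$jkkjll
  rot[7] = kljjlklllllk$jkkjlll
  rot[8] = ljjlklllllk$jkkjlllk
  rot[9] = jjlklllllk$jkkjlllkl
  rot[10] = jlklllllk$jkkjlllklj
  rot[11] = lklllllk$jkkjlllkljj
  rot[12] = klllllk$jkkjlllkljjl
  rot[13] = lllllk$jkkjlllkljjlk
  rot[14] = llllk$jkkjlllkljjlkl
  rot[15] = lllk$jkkjlllkljjlkll
  rot[16] = llk$jkkjlllkljjlklll
  rot[17] = lk$jkkjlllkljjlkllll
  rot[18] = k$jkkjlllkljjlklllll
  rot[19] = $jkkjlllkljjlklllllk
Sorted (with $ < everything):
  sorted[0] = $jkkjlllkljjlklllllk  (last char: 'k')
  sorted[1] = jjlklllllk$jkkjlllkl  (last char: 'l')
  sorted[2] = jkkjlllkljjlklllllk$  (last char: '$')
  sorted[3] = jlklllllk$jkkjlllklj  (last char: 'j')
  sorted[4] = jlllkljjlklllllk$jkk  (last char: 'k')
  sorted[5] = k$jkkjlllkljjlklllll  (last char: 'l')
  sorted[6] = kjlllkljjlklllllk$jk  (last char: 'k')
  sorted[7] = kkjlllkljjlklllllk$j  (last char: 'j')
  sorted[8] = kljjlklllllk$jkkjlll  (last char: 'l')
  sorted[9] = klllllk$jkkjlllkljjl  (last char: 'l')
  sorted[10] = ljjlklllllk$jkkjlllk  (last char: 'k')
  sorted[11] = lk$jkkjlllkljjlkllll  (last char: 'l')
  sorted[12] = lkljjlklllllk$jkkjll  (last char: 'l')
  sorted[13] = lklllllk$jkkjlllkljj  (last char: 'j')
  sorted[14] = llk$jkkjlllkljjlklll  (last char: 'l')
  sorted[15] = llkljjlklllllk$jkkjl  (last char: 'l')
  sorted[16] = lllk$jkkjlllkljjlkll  (last char: 'l')
  sorted[17] = lllkljjlklllllk$jkkj  (last char: 'j')
  sorted[18] = llllk$jkkjlllkljjlkl  (last char: 'l')
  sorted[19] = lllllk$jkkjlllkljjlk  (last char: 'k')
Last column: kl$jklkjllklljllljlk
Original string S is at sorted index 2

Answer: kl$jklkjllklljllljlk
2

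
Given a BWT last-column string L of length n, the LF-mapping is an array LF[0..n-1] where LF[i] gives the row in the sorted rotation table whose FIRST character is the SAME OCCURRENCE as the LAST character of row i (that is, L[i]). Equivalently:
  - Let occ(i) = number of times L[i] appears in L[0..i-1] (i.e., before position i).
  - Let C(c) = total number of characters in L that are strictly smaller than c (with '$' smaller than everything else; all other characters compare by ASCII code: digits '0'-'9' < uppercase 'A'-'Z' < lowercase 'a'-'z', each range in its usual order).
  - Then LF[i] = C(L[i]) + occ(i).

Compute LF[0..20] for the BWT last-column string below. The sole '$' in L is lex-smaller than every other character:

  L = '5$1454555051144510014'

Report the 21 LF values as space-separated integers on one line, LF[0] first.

Char counts: '$':1, '0':3, '1':5, '4':5, '5':7
C (first-col start): C('$')=0, C('0')=1, C('1')=4, C('4')=9, C('5')=14
L[0]='5': occ=0, LF[0]=C('5')+0=14+0=14
L[1]='$': occ=0, LF[1]=C('$')+0=0+0=0
L[2]='1': occ=0, LF[2]=C('1')+0=4+0=4
L[3]='4': occ=0, LF[3]=C('4')+0=9+0=9
L[4]='5': occ=1, LF[4]=C('5')+1=14+1=15
L[5]='4': occ=1, LF[5]=C('4')+1=9+1=10
L[6]='5': occ=2, LF[6]=C('5')+2=14+2=16
L[7]='5': occ=3, LF[7]=C('5')+3=14+3=17
L[8]='5': occ=4, LF[8]=C('5')+4=14+4=18
L[9]='0': occ=0, LF[9]=C('0')+0=1+0=1
L[10]='5': occ=5, LF[10]=C('5')+5=14+5=19
L[11]='1': occ=1, LF[11]=C('1')+1=4+1=5
L[12]='1': occ=2, LF[12]=C('1')+2=4+2=6
L[13]='4': occ=2, LF[13]=C('4')+2=9+2=11
L[14]='4': occ=3, LF[14]=C('4')+3=9+3=12
L[15]='5': occ=6, LF[15]=C('5')+6=14+6=20
L[16]='1': occ=3, LF[16]=C('1')+3=4+3=7
L[17]='0': occ=1, LF[17]=C('0')+1=1+1=2
L[18]='0': occ=2, LF[18]=C('0')+2=1+2=3
L[19]='1': occ=4, LF[19]=C('1')+4=4+4=8
L[20]='4': occ=4, LF[20]=C('4')+4=9+4=13

Answer: 14 0 4 9 15 10 16 17 18 1 19 5 6 11 12 20 7 2 3 8 13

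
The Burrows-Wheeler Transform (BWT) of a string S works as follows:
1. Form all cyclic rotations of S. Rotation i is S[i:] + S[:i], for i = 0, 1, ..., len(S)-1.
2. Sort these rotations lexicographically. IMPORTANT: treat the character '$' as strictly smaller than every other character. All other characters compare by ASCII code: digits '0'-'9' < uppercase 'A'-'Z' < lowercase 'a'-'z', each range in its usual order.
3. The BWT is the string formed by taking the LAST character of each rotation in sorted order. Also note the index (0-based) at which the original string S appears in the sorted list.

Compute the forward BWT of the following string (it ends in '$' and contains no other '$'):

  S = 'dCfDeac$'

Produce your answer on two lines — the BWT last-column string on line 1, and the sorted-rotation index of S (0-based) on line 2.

Answer: cdfea$DC
5

Derivation:
All 8 rotations (rotation i = S[i:]+S[:i]):
  rot[0] = dCfDeac$
  rot[1] = CfDeac$d
  rot[2] = fDeac$dC
  rot[3] = Deac$dCf
  rot[4] = eac$dCfD
  rot[5] = ac$dCfDe
  rot[6] = c$dCfDea
  rot[7] = $dCfDeac
Sorted (with $ < everything):
  sorted[0] = $dCfDeac  (last char: 'c')
  sorted[1] = CfDeac$d  (last char: 'd')
  sorted[2] = Deac$dCf  (last char: 'f')
  sorted[3] = ac$dCfDe  (last char: 'e')
  sorted[4] = c$dCfDea  (last char: 'a')
  sorted[5] = dCfDeac$  (last char: '$')
  sorted[6] = eac$dCfD  (last char: 'D')
  sorted[7] = fDeac$dC  (last char: 'C')
Last column: cdfea$DC
Original string S is at sorted index 5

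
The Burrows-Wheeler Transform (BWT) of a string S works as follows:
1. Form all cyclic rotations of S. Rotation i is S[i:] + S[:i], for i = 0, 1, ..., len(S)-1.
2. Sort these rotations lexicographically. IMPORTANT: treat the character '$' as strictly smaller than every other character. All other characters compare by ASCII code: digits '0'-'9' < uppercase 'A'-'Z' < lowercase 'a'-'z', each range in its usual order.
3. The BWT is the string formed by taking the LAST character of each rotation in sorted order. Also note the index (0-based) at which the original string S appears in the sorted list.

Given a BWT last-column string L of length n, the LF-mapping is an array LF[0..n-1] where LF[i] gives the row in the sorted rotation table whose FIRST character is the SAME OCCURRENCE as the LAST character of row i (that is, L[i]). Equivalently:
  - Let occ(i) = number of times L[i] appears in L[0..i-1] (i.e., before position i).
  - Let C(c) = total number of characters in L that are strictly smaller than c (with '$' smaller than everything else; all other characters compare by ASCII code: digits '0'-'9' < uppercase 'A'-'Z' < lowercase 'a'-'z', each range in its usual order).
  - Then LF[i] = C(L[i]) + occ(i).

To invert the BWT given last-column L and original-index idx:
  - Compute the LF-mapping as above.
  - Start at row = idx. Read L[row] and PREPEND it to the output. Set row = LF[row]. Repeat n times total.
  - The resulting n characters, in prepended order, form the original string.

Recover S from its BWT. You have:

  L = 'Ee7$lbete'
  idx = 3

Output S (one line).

LF mapping: 2 4 1 0 7 3 5 8 6
Walk LF starting at row 3, prepending L[row]:
  step 1: row=3, L[3]='$', prepend. Next row=LF[3]=0
  step 2: row=0, L[0]='E', prepend. Next row=LF[0]=2
  step 3: row=2, L[2]='7', prepend. Next row=LF[2]=1
  step 4: row=1, L[1]='e', prepend. Next row=LF[1]=4
  step 5: row=4, L[4]='l', prepend. Next row=LF[4]=7
  step 6: row=7, L[7]='t', prepend. Next row=LF[7]=8
  step 7: row=8, L[8]='e', prepend. Next row=LF[8]=6
  step 8: row=6, L[6]='e', prepend. Next row=LF[6]=5
  step 9: row=5, L[5]='b', prepend. Next row=LF[5]=3
Reversed output: beetle7E$

Answer: beetle7E$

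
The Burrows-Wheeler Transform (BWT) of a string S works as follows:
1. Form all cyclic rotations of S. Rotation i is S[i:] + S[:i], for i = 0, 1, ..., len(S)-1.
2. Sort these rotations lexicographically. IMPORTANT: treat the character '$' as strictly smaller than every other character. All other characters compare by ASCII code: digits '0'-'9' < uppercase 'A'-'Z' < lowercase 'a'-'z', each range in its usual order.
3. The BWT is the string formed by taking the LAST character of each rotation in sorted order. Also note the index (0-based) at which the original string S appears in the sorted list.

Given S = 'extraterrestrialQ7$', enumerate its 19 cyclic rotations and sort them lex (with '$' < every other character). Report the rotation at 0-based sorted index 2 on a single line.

All 19 rotations (rotation i = S[i:]+S[:i]):
  rot[0] = extraterrestrialQ7$
  rot[1] = xtraterrestrialQ7$e
  rot[2] = traterrestrialQ7$ex
  rot[3] = raterrestrialQ7$ext
  rot[4] = aterrestrialQ7$extr
  rot[5] = terrestrialQ7$extra
  rot[6] = errestrialQ7$extrat
  rot[7] = rrestrialQ7$extrate
  rot[8] = restrialQ7$extrater
  rot[9] = estrialQ7$extraterr
  rot[10] = strialQ7$extraterre
  rot[11] = trialQ7$extraterres
  rot[12] = rialQ7$extraterrest
  rot[13] = ialQ7$extraterrestr
  rot[14] = alQ7$extraterrestri
  rot[15] = lQ7$extraterrestria
  rot[16] = Q7$extraterrestrial
  rot[17] = 7$extraterrestrialQ
  rot[18] = $extraterrestrialQ7
Sorted (with $ < everything):
  sorted[0] = $extraterrestrialQ7
  sorted[1] = 7$extraterrestrialQ
  sorted[2] = Q7$extraterrestrial
  sorted[3] = alQ7$extraterrestri
  sorted[4] = aterrestrialQ7$extr
  sorted[5] = errestrialQ7$extrat
  sorted[6] = estrialQ7$extraterr
  sorted[7] = extraterrestrialQ7$
  sorted[8] = ialQ7$extraterrestr
  sorted[9] = lQ7$extraterrestria
  sorted[10] = raterrestrialQ7$ext
  sorted[11] = restrialQ7$extrater
  sorted[12] = rialQ7$extraterrest
  sorted[13] = rrestrialQ7$extrate
  sorted[14] = strialQ7$extraterre
  sorted[15] = terrestrialQ7$extra
  sorted[16] = traterrestrialQ7$ex
  sorted[17] = trialQ7$extraterres
  sorted[18] = xtraterrestrialQ7$e
sorted[2] = Q7$extraterrestrial

Answer: Q7$extraterrestrial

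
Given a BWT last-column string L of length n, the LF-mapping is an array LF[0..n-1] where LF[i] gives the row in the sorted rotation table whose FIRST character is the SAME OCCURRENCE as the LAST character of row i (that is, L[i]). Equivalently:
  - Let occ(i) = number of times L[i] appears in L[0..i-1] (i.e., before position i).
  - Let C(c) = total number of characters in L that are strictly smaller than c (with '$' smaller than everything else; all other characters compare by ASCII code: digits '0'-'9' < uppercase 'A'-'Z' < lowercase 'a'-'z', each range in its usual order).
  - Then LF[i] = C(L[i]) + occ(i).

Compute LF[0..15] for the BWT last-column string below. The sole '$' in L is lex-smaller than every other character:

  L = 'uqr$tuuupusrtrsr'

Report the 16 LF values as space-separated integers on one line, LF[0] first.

Char counts: '$':1, 'p':1, 'q':1, 'r':4, 's':2, 't':2, 'u':5
C (first-col start): C('$')=0, C('p')=1, C('q')=2, C('r')=3, C('s')=7, C('t')=9, C('u')=11
L[0]='u': occ=0, LF[0]=C('u')+0=11+0=11
L[1]='q': occ=0, LF[1]=C('q')+0=2+0=2
L[2]='r': occ=0, LF[2]=C('r')+0=3+0=3
L[3]='$': occ=0, LF[3]=C('$')+0=0+0=0
L[4]='t': occ=0, LF[4]=C('t')+0=9+0=9
L[5]='u': occ=1, LF[5]=C('u')+1=11+1=12
L[6]='u': occ=2, LF[6]=C('u')+2=11+2=13
L[7]='u': occ=3, LF[7]=C('u')+3=11+3=14
L[8]='p': occ=0, LF[8]=C('p')+0=1+0=1
L[9]='u': occ=4, LF[9]=C('u')+4=11+4=15
L[10]='s': occ=0, LF[10]=C('s')+0=7+0=7
L[11]='r': occ=1, LF[11]=C('r')+1=3+1=4
L[12]='t': occ=1, LF[12]=C('t')+1=9+1=10
L[13]='r': occ=2, LF[13]=C('r')+2=3+2=5
L[14]='s': occ=1, LF[14]=C('s')+1=7+1=8
L[15]='r': occ=3, LF[15]=C('r')+3=3+3=6

Answer: 11 2 3 0 9 12 13 14 1 15 7 4 10 5 8 6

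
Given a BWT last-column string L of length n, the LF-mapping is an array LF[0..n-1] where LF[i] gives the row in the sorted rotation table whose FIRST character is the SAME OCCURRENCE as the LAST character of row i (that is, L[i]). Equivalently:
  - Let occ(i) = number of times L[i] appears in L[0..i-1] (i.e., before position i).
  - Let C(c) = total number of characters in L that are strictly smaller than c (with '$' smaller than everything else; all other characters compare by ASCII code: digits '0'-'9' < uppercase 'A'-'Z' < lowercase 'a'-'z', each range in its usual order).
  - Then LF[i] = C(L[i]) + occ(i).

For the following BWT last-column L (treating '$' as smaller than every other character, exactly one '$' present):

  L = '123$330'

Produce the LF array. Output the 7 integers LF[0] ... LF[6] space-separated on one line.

Answer: 2 3 4 0 5 6 1

Derivation:
Char counts: '$':1, '0':1, '1':1, '2':1, '3':3
C (first-col start): C('$')=0, C('0')=1, C('1')=2, C('2')=3, C('3')=4
L[0]='1': occ=0, LF[0]=C('1')+0=2+0=2
L[1]='2': occ=0, LF[1]=C('2')+0=3+0=3
L[2]='3': occ=0, LF[2]=C('3')+0=4+0=4
L[3]='$': occ=0, LF[3]=C('$')+0=0+0=0
L[4]='3': occ=1, LF[4]=C('3')+1=4+1=5
L[5]='3': occ=2, LF[5]=C('3')+2=4+2=6
L[6]='0': occ=0, LF[6]=C('0')+0=1+0=1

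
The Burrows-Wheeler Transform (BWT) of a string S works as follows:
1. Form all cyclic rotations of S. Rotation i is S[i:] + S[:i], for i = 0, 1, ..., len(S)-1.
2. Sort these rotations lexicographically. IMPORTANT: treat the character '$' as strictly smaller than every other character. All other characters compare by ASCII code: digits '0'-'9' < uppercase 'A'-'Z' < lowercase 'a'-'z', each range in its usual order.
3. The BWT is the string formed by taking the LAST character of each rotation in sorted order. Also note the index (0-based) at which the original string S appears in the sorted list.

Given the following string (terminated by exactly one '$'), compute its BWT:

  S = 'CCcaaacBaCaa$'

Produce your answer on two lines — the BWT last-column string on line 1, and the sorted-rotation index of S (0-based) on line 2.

Answer: ac$aCaBCcaaaC
2

Derivation:
All 13 rotations (rotation i = S[i:]+S[:i]):
  rot[0] = CCcaaacBaCaa$
  rot[1] = CcaaacBaCaa$C
  rot[2] = caaacBaCaa$CC
  rot[3] = aaacBaCaa$CCc
  rot[4] = aacBaCaa$CCca
  rot[5] = acBaCaa$CCcaa
  rot[6] = cBaCaa$CCcaaa
  rot[7] = BaCaa$CCcaaac
  rot[8] = aCaa$CCcaaacB
  rot[9] = Caa$CCcaaacBa
  rot[10] = aa$CCcaaacBaC
  rot[11] = a$CCcaaacBaCa
  rot[12] = $CCcaaacBaCaa
Sorted (with $ < everything):
  sorted[0] = $CCcaaacBaCaa  (last char: 'a')
  sorted[1] = BaCaa$CCcaaac  (last char: 'c')
  sorted[2] = CCcaaacBaCaa$  (last char: '$')
  sorted[3] = Caa$CCcaaacBa  (last char: 'a')
  sorted[4] = CcaaacBaCaa$C  (last char: 'C')
  sorted[5] = a$CCcaaacBaCa  (last char: 'a')
  sorted[6] = aCaa$CCcaaacB  (last char: 'B')
  sorted[7] = aa$CCcaaacBaC  (last char: 'C')
  sorted[8] = aaacBaCaa$CCc  (last char: 'c')
  sorted[9] = aacBaCaa$CCca  (last char: 'a')
  sorted[10] = acBaCaa$CCcaa  (last char: 'a')
  sorted[11] = cBaCaa$CCcaaa  (last char: 'a')
  sorted[12] = caaacBaCaa$CC  (last char: 'C')
Last column: ac$aCaBCcaaaC
Original string S is at sorted index 2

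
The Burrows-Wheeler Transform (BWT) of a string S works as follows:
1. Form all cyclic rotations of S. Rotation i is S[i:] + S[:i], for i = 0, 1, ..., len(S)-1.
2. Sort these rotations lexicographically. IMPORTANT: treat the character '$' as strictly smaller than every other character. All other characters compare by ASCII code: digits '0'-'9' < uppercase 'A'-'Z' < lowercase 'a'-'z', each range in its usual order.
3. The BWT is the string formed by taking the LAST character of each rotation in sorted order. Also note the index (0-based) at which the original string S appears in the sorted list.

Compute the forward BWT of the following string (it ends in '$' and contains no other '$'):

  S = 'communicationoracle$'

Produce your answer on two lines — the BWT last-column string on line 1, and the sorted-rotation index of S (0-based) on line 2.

Answer: ercia$lntcomuocinoam
5

Derivation:
All 20 rotations (rotation i = S[i:]+S[:i]):
  rot[0] = communicationoracle$
  rot[1] = ommunicationoracle$c
  rot[2] = mmunicationoracle$co
  rot[3] = municationoracle$com
  rot[4] = unicationoracle$comm
  rot[5] = nicationoracle$commu
  rot[6] = icationoracle$commun
  rot[7] = cationoracle$communi
  rot[8] = ationoracle$communic
  rot[9] = tionoracle$communica
  rot[10] = ionoracle$communicat
  rot[11] = onoracle$communicati
  rot[12] = noracle$communicatio
  rot[13] = oracle$communication
  rot[14] = racle$communicationo
  rot[15] = acle$communicationor
  rot[16] = cle$communicationora
  rot[17] = le$communicationorac
  rot[18] = e$communicationoracl
  rot[19] = $communicationoracle
Sorted (with $ < everything):
  sorted[0] = $communicationoracle  (last char: 'e')
  sorted[1] = acle$communicationor  (last char: 'r')
  sorted[2] = ationoracle$communic  (last char: 'c')
  sorted[3] = cationoracle$communi  (last char: 'i')
  sorted[4] = cle$communicationora  (last char: 'a')
  sorted[5] = communicationoracle$  (last char: '$')
  sorted[6] = e$communicationoracl  (last char: 'l')
  sorted[7] = icationoracle$commun  (last char: 'n')
  sorted[8] = ionoracle$communicat  (last char: 't')
  sorted[9] = le$communicationorac  (last char: 'c')
  sorted[10] = mmunicationoracle$co  (last char: 'o')
  sorted[11] = municationoracle$com  (last char: 'm')
  sorted[12] = nicationoracle$commu  (last char: 'u')
  sorted[13] = noracle$communicatio  (last char: 'o')
  sorted[14] = ommunicationoracle$c  (last char: 'c')
  sorted[15] = onoracle$communicati  (last char: 'i')
  sorted[16] = oracle$communication  (last char: 'n')
  sorted[17] = racle$communicationo  (last char: 'o')
  sorted[18] = tionoracle$communica  (last char: 'a')
  sorted[19] = unicationoracle$comm  (last char: 'm')
Last column: ercia$lntcomuocinoam
Original string S is at sorted index 5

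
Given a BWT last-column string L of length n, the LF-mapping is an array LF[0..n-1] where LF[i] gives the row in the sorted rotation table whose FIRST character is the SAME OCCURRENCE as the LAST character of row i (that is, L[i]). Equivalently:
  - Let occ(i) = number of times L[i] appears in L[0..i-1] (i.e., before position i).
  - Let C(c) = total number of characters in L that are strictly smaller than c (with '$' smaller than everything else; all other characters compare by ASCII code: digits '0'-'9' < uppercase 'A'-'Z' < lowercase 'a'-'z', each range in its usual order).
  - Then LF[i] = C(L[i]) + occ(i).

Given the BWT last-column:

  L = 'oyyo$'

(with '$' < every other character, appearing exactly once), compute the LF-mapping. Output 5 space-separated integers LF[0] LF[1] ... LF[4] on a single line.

Answer: 1 3 4 2 0

Derivation:
Char counts: '$':1, 'o':2, 'y':2
C (first-col start): C('$')=0, C('o')=1, C('y')=3
L[0]='o': occ=0, LF[0]=C('o')+0=1+0=1
L[1]='y': occ=0, LF[1]=C('y')+0=3+0=3
L[2]='y': occ=1, LF[2]=C('y')+1=3+1=4
L[3]='o': occ=1, LF[3]=C('o')+1=1+1=2
L[4]='$': occ=0, LF[4]=C('$')+0=0+0=0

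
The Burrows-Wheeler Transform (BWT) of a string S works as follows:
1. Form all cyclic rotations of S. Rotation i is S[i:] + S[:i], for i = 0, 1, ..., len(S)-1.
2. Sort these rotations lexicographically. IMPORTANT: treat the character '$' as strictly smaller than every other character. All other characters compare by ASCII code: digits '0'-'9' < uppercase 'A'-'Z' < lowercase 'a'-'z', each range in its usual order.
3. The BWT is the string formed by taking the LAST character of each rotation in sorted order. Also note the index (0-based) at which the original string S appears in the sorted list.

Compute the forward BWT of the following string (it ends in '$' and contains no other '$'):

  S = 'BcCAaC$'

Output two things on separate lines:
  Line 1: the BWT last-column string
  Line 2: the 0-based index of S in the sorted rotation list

All 7 rotations (rotation i = S[i:]+S[:i]):
  rot[0] = BcCAaC$
  rot[1] = cCAaC$B
  rot[2] = CAaC$Bc
  rot[3] = AaC$BcC
  rot[4] = aC$BcCA
  rot[5] = C$BcCAa
  rot[6] = $BcCAaC
Sorted (with $ < everything):
  sorted[0] = $BcCAaC  (last char: 'C')
  sorted[1] = AaC$BcC  (last char: 'C')
  sorted[2] = BcCAaC$  (last char: '$')
  sorted[3] = C$BcCAa  (last char: 'a')
  sorted[4] = CAaC$Bc  (last char: 'c')
  sorted[5] = aC$BcCA  (last char: 'A')
  sorted[6] = cCAaC$B  (last char: 'B')
Last column: CC$acAB
Original string S is at sorted index 2

Answer: CC$acAB
2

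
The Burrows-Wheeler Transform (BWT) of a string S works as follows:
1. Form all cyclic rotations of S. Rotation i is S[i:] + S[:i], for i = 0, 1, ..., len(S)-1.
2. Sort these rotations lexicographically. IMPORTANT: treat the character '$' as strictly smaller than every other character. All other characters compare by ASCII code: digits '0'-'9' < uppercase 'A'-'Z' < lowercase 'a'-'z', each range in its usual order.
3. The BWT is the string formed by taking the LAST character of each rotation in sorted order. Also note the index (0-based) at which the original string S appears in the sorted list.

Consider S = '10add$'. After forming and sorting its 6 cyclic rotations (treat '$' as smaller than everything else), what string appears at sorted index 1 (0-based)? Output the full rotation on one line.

All 6 rotations (rotation i = S[i:]+S[:i]):
  rot[0] = 10add$
  rot[1] = 0add$1
  rot[2] = add$10
  rot[3] = dd$10a
  rot[4] = d$10ad
  rot[5] = $10add
Sorted (with $ < everything):
  sorted[0] = $10add
  sorted[1] = 0add$1
  sorted[2] = 10add$
  sorted[3] = add$10
  sorted[4] = d$10ad
  sorted[5] = dd$10a
sorted[1] = 0add$1

Answer: 0add$1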